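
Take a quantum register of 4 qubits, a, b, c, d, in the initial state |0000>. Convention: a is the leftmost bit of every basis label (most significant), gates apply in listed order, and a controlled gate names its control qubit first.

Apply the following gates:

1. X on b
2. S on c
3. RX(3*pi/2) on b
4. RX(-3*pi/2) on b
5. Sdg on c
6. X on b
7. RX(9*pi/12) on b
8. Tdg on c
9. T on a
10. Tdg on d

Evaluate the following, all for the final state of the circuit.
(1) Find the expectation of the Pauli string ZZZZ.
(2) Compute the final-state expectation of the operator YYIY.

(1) The observable ZZZZ averages to -sqrt(2)/2. Key observation: steps 1-6 multiply out to the identity, so the circuit reduces to the remaining gates.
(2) In the final state, YYIY has expectation 0.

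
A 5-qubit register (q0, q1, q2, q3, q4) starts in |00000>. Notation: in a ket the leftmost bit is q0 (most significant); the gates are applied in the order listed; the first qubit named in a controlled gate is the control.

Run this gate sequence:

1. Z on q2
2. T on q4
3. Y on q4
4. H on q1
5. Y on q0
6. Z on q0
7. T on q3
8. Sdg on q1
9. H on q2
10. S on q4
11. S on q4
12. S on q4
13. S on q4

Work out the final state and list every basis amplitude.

The final amplitudes are 1/2 on |10001>, 1/2 on |10101>, -I/2 on |11001>, -I/2 on |11101>, and 0 on every other basis state. Key observation: gates 10-13 undo each other exactly, leaving only the rest of the circuit to track.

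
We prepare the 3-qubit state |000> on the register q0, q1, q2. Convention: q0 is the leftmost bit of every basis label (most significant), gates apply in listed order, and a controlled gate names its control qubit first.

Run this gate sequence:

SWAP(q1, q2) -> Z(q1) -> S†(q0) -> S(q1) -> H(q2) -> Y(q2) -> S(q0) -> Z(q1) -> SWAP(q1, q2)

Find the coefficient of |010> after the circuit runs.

The final state's coefficient on |010> equals sqrt(2)*I/2.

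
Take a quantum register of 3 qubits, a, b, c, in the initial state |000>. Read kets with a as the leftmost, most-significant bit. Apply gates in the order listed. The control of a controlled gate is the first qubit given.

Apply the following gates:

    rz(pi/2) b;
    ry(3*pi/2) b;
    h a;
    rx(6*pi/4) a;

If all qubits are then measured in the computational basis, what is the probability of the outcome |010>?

A full measurement returns |010> with probability 1/4.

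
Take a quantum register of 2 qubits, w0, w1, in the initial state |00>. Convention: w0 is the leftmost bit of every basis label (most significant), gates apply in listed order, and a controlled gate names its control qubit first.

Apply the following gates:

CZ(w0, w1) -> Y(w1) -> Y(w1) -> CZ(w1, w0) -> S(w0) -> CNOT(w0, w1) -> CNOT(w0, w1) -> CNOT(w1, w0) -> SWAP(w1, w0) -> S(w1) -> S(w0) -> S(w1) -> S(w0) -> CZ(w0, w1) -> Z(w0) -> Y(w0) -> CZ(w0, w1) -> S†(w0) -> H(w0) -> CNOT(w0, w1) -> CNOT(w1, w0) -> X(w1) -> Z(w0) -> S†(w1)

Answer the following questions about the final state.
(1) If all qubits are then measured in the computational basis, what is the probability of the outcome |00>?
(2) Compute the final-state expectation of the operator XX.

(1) The probability of measuring |00> is 1/2.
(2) The expectation value of XX is 0.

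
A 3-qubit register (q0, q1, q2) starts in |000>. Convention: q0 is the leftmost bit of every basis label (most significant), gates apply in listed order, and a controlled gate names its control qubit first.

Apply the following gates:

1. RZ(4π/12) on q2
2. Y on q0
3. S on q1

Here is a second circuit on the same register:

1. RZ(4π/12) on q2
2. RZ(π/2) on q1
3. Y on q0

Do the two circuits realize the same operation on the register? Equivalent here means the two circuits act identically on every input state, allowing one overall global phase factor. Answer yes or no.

Yes — the two circuits implement the same unitary up to a global phase.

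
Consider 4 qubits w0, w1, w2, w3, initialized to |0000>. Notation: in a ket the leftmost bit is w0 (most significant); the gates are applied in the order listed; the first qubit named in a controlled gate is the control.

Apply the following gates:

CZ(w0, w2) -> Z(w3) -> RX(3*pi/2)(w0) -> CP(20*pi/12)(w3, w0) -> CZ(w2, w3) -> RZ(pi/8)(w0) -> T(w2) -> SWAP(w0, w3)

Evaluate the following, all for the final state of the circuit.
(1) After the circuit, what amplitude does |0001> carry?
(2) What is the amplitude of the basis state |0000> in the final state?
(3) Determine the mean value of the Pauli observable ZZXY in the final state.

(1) The final state's coefficient on |0001> equals -sqrt(2)*exp(9*I*pi/16)/2.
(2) |0000> carries amplitude sqrt(2)*exp(15*I*pi/16)/2 in the final state.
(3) The expectation value of ZZXY is 0.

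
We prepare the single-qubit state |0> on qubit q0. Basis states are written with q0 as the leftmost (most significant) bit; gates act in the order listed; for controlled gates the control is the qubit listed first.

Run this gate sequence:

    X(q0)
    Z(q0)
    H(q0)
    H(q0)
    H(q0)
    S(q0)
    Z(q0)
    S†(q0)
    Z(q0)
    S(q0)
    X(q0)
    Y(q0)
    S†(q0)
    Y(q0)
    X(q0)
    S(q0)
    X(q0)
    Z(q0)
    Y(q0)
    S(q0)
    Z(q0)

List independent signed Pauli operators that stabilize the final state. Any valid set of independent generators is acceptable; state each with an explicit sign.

One valid set of independent stabilizer generators is -X (any independent generating set of the same group is equally correct).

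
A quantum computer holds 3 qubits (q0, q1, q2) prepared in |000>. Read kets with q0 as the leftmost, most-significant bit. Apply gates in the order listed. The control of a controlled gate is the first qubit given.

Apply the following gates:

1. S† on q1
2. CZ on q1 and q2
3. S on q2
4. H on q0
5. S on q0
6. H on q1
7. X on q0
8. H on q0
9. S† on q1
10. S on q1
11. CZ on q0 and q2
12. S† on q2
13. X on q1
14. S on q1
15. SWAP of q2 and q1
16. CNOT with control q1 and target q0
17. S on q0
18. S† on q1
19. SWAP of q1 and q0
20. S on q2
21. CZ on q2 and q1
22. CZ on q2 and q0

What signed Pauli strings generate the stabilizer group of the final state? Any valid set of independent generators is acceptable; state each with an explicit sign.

The final state is stabilized by the group generated by -IXZ, -IZX, +ZII; other independent generating sets are equally valid.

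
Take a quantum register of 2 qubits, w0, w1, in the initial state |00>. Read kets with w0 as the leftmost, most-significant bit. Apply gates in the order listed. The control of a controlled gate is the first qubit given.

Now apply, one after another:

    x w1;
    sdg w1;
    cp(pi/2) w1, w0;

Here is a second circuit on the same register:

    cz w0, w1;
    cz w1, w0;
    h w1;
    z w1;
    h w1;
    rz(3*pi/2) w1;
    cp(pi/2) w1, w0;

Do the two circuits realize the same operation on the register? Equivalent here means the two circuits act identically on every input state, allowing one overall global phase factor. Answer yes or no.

Yes — the two circuits implement the same unitary up to a global phase.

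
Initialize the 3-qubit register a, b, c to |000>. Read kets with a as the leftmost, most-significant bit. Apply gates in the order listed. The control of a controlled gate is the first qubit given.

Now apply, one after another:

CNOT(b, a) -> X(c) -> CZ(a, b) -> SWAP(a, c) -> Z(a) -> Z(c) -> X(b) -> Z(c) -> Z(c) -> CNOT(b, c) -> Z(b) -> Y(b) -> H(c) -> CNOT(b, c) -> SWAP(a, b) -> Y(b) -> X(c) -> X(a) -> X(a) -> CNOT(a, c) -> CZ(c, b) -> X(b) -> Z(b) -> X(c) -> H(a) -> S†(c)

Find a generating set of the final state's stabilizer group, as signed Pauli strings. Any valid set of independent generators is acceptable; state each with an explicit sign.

One valid set of independent stabilizer generators is +XII, +IIY, -IZI (any independent generating set of the same group is equally correct).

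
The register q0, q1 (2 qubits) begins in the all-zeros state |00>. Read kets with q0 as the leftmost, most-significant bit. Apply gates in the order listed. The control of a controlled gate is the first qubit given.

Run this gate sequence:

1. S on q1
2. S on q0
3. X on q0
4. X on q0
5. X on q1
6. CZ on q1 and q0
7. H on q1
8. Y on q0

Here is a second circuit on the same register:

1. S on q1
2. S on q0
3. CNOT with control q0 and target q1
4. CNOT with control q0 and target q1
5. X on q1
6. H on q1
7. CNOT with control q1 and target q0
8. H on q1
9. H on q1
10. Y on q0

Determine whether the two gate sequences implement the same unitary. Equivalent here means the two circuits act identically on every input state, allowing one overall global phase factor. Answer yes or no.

No, they are not equivalent — no single phase factor reconciles the two unitaries.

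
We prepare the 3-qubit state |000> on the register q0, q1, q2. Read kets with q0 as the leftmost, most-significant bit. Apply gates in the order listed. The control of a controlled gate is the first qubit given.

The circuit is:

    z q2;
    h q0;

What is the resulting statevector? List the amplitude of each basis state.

After the circuit, the state carries amplitude sqrt(2)/2 on |000>, sqrt(2)/2 on |100>, and 0 on every other basis state.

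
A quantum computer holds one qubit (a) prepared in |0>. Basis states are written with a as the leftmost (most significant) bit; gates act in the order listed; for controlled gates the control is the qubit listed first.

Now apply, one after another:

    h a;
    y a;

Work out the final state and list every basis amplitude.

After the circuit, the state carries amplitude -sqrt(2)*I/2 on |0>, sqrt(2)*I/2 on |1>.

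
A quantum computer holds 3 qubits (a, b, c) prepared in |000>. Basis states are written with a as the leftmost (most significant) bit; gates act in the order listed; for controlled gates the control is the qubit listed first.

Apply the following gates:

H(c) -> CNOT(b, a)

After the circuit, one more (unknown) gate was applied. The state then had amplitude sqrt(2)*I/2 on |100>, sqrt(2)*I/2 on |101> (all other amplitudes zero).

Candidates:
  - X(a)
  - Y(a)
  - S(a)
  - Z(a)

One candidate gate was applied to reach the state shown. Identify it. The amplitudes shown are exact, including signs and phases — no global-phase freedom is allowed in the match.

The applied gate was Y(a).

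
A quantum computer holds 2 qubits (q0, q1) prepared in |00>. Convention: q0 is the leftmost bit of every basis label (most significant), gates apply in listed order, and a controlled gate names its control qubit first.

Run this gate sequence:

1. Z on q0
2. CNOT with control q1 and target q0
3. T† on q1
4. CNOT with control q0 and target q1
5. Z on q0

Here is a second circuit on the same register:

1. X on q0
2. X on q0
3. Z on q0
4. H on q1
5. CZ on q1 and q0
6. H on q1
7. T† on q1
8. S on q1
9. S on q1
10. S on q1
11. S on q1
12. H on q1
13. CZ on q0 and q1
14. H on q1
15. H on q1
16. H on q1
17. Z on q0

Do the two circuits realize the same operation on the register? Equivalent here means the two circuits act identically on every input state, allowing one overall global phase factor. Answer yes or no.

No — the two circuits implement different unitaries, even allowing a global phase.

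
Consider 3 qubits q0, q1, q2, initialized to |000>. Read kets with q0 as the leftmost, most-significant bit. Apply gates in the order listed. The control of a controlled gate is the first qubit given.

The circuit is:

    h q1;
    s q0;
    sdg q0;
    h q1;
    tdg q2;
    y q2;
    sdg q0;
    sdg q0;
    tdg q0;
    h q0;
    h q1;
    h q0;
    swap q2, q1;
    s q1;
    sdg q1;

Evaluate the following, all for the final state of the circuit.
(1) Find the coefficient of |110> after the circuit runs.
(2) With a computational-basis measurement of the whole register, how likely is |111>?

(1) The final state's coefficient on |110> equals 0. Key observation: steps 1-4 multiply out to the identity, so the circuit reduces to the remaining gates.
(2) A full measurement returns |111> with probability 0.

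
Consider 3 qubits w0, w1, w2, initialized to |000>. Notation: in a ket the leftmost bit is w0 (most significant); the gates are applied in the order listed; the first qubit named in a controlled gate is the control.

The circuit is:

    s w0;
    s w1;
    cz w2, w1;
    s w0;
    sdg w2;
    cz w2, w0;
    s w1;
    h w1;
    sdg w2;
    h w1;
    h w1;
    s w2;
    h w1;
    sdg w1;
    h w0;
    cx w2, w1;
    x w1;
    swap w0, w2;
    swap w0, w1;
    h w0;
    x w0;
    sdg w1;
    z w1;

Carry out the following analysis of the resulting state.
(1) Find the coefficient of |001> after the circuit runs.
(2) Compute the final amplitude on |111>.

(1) The final state's coefficient on |001> equals -1/2.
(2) The amplitude on |111> is 0.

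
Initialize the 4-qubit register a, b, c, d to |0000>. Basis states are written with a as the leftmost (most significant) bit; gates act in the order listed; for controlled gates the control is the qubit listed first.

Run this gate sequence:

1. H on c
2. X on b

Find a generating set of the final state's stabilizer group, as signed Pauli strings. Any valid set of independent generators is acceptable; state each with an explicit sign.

One valid set of independent stabilizer generators is +IIXI, +ZIII, -IZII, +IIIZ (any independent generating set of the same group is equally correct).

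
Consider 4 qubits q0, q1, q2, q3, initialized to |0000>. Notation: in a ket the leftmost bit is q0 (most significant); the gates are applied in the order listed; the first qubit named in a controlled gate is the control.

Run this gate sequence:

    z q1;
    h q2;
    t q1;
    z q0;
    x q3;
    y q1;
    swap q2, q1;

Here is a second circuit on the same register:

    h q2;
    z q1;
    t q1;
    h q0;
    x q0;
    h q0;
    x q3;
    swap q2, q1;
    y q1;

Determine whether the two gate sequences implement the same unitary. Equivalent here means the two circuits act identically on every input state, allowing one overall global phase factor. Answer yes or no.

No, they are not equivalent — no single phase factor reconciles the two unitaries.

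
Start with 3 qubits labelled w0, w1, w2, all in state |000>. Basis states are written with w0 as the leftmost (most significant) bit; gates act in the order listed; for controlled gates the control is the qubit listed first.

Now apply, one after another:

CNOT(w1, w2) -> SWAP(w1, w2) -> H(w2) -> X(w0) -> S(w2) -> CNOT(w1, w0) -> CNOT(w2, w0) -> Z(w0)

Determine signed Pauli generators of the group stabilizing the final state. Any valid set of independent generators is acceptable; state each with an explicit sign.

One valid set of independent stabilizer generators is -XIY, -ZIZ, +IZI (any independent generating set of the same group is equally correct).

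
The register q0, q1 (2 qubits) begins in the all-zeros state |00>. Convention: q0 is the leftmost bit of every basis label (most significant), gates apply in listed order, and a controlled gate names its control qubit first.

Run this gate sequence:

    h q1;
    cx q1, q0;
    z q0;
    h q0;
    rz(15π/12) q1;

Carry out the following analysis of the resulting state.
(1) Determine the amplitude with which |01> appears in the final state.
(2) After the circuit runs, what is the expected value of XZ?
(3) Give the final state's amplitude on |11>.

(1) |01> carries amplitude -exp(5*I*pi/8)/2 in the final state.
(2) The observable XZ averages to 1.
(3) |11> carries amplitude exp(5*I*pi/8)/2 in the final state.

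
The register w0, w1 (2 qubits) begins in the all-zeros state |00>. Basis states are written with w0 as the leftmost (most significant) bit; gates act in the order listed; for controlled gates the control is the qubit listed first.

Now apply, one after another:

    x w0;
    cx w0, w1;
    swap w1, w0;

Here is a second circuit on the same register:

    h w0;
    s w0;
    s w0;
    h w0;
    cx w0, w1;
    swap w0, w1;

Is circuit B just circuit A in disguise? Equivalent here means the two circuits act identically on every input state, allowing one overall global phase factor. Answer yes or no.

Yes: on every input state the two circuits agree up to one overall phase factor.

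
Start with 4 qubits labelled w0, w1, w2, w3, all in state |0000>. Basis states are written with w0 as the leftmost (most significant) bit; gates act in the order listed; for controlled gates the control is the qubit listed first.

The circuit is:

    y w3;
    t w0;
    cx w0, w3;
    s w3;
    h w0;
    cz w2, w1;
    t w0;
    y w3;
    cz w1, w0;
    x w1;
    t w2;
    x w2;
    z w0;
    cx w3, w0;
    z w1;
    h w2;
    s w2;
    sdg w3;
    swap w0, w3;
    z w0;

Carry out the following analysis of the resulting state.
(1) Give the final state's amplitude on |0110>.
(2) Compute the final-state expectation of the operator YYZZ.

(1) The final state's coefficient on |0110> equals -1/2.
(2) The expectation value of YYZZ is 0.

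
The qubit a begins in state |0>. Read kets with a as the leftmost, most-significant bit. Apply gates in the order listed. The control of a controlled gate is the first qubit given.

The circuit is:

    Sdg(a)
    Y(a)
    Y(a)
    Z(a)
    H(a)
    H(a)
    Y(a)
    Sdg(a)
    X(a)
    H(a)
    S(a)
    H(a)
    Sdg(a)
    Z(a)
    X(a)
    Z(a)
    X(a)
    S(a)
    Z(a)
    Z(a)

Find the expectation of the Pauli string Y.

In the final state, Y has expectation -1.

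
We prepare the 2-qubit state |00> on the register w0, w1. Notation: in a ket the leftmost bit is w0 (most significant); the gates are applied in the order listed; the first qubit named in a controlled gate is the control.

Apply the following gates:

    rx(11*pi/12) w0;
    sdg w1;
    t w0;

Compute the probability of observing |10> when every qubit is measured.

The probability of measuring |10> is sqrt(2)/8 + sqrt(6)/8 + 1/2.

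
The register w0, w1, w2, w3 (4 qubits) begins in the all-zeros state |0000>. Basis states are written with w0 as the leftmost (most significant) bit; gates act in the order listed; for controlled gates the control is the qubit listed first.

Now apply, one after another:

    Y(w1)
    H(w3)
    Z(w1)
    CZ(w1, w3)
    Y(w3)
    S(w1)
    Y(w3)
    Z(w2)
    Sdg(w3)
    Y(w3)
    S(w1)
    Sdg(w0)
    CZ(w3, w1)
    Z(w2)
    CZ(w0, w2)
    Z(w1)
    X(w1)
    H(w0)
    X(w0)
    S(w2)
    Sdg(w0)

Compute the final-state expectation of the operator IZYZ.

The observable IZYZ averages to 0.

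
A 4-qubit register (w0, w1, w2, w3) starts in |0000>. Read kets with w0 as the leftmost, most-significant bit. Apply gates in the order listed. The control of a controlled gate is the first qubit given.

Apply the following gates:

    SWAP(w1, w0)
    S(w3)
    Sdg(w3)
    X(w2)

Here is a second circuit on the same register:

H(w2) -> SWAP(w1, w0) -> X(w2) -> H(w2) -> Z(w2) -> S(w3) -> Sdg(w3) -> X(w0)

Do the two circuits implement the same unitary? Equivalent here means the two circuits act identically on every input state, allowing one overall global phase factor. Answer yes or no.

No: there is an input state on which the two circuits produce genuinely different outputs (not merely differing by a phase).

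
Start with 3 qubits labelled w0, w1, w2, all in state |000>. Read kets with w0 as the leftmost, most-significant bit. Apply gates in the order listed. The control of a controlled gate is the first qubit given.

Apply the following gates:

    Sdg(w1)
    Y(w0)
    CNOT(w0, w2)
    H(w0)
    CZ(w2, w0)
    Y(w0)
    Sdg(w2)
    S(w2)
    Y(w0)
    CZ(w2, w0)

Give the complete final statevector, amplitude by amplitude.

The resulting statevector has amplitude sqrt(2)*I/2 on |001>, -sqrt(2)*I/2 on |101>, and 0 on every other basis state. Key observation: gates 5-10 undo each other exactly, leaving only the rest of the circuit to track.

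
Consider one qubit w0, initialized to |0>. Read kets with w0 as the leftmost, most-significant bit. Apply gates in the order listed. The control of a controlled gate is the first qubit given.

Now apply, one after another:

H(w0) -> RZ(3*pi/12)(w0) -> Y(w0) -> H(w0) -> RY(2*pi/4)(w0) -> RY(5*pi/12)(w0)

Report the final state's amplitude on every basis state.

The resulting statevector has amplitude (sqrt(12 - 6*sqrt(2))/8 + sqrt(2*sqrt(2) + 4)/8 - sqrt(4 - 2*sqrt(2))*exp(I*pi/4)/8 + sqrt(6*sqrt(2) + 12)*exp(I*pi/4)/8)*exp(3*I*pi/8) on |0>, (-sqrt(4 - 2*sqrt(2))/8 + sqrt(6*sqrt(2) + 12)/8 - sqrt(2*sqrt(2) + 4)*exp(I*pi/4)/8 - sqrt(12 - 6*sqrt(2))*exp(I*pi/4)/8)*exp(3*I*pi/8) on |1>.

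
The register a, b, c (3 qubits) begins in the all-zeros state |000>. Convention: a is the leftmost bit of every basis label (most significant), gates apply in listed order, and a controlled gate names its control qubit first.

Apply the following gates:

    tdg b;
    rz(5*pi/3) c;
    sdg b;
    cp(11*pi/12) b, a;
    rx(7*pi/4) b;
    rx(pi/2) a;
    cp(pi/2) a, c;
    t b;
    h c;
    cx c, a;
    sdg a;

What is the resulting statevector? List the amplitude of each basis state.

The resulting statevector has amplitude sqrt(sqrt(2) + 2)*exp(I*pi/6)/4 on |000>, -sqrt(sqrt(2) + 2)*exp(2*I*pi/3)/4 on |001>, sqrt(2 - sqrt(2))*exp(11*I*pi/12)/4 on |010>, sqrt(2 - sqrt(2))*exp(5*I*pi/12)/4 on |011>, -sqrt(sqrt(2) + 2)*exp(I*pi/6)/4 on |100>, -sqrt(sqrt(2) + 2)*exp(2*I*pi/3)/4 on |101>, -sqrt(2 - sqrt(2))*exp(11*I*pi/12)/4 on |110>, sqrt(2 - sqrt(2))*exp(5*I*pi/12)/4 on |111>.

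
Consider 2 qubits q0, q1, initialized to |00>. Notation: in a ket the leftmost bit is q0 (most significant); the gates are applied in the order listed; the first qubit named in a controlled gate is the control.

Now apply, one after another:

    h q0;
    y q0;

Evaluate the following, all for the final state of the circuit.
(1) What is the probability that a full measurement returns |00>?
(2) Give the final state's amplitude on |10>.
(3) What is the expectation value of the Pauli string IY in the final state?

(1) The probability of measuring |00> is 1/2.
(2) |10> carries amplitude sqrt(2)*I/2 in the final state.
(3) In the final state, IY has expectation 0.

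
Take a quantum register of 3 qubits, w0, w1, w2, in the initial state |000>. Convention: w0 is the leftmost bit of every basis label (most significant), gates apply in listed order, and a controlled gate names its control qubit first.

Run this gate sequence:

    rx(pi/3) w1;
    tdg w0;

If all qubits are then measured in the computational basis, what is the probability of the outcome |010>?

Outcome |010> occurs with probability 1/4.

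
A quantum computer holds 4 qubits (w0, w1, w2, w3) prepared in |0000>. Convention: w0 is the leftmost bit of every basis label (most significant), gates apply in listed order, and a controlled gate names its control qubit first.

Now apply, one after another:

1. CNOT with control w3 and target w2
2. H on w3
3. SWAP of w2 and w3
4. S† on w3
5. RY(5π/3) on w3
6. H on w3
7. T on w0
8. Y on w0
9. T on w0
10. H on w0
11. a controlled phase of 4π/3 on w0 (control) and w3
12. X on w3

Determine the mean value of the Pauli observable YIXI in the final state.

The observable YIXI averages to 3/8 + sqrt(3)/4.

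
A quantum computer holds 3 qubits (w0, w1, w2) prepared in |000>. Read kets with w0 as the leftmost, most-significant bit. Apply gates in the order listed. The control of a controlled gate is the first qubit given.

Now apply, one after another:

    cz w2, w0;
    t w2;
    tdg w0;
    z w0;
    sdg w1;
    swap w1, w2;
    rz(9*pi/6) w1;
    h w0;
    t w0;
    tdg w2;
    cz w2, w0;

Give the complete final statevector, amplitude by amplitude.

The final amplitudes are -sqrt(2)*exp(I*pi/4)/2 on |000>, -sqrt(2)*I/2 on |100>, and 0 on every other basis state.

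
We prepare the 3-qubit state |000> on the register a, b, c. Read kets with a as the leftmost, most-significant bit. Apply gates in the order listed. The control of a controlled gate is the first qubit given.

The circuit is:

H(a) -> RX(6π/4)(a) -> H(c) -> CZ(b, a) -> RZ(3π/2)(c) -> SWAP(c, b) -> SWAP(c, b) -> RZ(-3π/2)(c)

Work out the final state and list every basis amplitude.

The final amplitudes are sqrt(2)*(-1 - I)/4 on |000>, sqrt(2)*(-1 - I)/4 on |001>, 0 on |010>, 0 on |011>, sqrt(2)*(-1 - I)/4 on |100>, sqrt(2)*(-1 - I)/4 on |101>, 0 on |110>, 0 on |111>. Key observation: steps 5-8 multiply out to the identity, so the circuit reduces to the remaining gates.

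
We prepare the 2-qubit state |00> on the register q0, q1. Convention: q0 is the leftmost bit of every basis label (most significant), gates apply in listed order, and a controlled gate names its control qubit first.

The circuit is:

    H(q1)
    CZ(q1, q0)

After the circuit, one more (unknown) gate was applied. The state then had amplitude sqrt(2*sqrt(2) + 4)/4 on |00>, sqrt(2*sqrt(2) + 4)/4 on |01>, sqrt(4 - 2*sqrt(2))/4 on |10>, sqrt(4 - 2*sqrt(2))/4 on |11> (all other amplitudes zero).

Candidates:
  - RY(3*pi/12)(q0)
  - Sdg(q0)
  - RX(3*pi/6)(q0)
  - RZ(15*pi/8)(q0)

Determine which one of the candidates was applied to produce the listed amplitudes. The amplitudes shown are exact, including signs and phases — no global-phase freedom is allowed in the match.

The unique candidate consistent with the amplitudes is RY(3*pi/12)(q0).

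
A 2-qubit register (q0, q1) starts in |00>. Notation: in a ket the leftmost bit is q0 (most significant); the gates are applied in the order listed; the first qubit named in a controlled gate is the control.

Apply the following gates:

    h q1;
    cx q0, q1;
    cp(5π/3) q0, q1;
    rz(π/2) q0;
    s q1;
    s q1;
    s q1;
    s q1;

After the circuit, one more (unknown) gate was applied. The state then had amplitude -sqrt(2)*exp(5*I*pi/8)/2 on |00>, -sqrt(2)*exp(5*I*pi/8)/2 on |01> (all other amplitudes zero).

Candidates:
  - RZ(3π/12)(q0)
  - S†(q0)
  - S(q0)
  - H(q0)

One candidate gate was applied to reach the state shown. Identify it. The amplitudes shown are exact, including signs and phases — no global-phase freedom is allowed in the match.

The unique candidate consistent with the amplitudes is RZ(3π/12)(q0). Key observation: the block from step 5 through step 8 cancels to the identity and can be dropped.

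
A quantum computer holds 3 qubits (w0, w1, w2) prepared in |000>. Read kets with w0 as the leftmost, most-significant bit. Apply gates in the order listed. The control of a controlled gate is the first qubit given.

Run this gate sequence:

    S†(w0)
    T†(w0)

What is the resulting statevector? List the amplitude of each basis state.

The final amplitudes are 1 on |000>, and 0 on every other basis state.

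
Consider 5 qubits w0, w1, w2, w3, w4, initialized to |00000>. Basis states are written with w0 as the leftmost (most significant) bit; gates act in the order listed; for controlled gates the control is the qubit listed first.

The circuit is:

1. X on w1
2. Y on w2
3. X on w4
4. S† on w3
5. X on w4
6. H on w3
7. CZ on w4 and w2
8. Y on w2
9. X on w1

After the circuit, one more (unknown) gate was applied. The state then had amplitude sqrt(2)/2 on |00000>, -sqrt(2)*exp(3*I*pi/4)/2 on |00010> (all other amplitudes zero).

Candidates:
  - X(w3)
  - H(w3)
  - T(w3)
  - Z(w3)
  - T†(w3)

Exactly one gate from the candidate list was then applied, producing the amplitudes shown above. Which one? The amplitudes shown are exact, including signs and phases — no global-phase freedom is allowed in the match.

It was T†(w3) that produced the state shown.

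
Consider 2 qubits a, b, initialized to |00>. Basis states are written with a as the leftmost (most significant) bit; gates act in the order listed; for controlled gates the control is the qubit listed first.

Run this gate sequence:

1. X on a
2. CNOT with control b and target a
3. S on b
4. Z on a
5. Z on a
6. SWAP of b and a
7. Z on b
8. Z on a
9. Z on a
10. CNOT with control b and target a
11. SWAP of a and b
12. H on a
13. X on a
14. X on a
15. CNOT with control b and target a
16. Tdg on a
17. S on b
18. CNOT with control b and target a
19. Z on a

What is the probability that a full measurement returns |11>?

A full measurement returns |11> with probability 1/2.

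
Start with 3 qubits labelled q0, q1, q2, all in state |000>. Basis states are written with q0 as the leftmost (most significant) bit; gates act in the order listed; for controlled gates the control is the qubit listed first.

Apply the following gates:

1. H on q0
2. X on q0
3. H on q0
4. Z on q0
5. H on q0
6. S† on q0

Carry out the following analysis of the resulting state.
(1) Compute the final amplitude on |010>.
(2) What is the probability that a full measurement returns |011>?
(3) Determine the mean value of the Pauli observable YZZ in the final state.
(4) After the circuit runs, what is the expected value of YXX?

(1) The amplitude on |010> is 0. Key observation: the block from step 1 through step 4 cancels to the identity and can be dropped.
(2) A full measurement returns |011> with probability 0.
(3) The observable YZZ averages to -1.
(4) The observable YXX averages to 0.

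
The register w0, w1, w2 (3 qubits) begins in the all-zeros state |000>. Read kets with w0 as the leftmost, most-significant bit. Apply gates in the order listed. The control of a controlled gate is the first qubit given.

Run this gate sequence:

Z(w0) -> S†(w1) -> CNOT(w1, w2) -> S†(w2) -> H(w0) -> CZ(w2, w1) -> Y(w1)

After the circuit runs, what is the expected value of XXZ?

In the final state, XXZ has expectation 0.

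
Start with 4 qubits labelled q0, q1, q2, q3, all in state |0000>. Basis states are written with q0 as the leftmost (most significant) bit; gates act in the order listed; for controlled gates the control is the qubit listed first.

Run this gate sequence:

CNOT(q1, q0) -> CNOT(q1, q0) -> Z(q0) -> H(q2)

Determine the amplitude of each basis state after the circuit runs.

After the circuit, the state carries amplitude sqrt(2)/2 on |0000>, sqrt(2)/2 on |0010>, and 0 on every other basis state.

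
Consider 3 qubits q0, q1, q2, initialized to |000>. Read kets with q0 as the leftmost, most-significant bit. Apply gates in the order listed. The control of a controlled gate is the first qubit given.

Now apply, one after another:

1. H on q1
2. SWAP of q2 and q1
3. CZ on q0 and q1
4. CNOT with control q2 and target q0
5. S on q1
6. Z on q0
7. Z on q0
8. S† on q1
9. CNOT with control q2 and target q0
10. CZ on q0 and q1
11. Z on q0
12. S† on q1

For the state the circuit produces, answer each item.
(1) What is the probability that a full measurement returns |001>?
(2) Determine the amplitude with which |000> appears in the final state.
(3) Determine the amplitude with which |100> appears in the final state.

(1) A full measurement returns |001> with probability 1/2.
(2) The amplitude on |000> is sqrt(2)/2.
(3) |100> carries amplitude 0 in the final state.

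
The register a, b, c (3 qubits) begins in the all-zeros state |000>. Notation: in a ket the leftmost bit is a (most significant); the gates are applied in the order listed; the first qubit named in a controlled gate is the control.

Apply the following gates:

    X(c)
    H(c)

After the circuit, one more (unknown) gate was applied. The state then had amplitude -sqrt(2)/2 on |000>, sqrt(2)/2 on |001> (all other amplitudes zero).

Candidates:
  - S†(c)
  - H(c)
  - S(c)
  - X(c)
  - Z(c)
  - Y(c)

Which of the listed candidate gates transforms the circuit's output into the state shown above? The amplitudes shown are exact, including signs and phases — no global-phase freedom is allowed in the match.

The unique candidate consistent with the amplitudes is X(c).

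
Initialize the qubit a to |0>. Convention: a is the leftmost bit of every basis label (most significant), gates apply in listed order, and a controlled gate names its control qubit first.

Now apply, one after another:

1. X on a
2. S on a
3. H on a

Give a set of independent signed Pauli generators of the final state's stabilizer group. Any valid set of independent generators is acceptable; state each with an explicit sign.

One valid set of independent stabilizer generators is -X (any independent generating set of the same group is equally correct).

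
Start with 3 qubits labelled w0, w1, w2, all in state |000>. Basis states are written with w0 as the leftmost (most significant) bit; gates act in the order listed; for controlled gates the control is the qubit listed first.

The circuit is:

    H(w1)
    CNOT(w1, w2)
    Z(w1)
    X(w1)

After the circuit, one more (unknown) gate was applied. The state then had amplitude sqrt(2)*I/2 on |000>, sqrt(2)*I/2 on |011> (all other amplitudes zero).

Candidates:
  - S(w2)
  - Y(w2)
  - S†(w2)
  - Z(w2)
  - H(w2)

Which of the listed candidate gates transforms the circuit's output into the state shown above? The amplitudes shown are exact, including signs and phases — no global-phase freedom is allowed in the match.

The applied gate was Y(w2).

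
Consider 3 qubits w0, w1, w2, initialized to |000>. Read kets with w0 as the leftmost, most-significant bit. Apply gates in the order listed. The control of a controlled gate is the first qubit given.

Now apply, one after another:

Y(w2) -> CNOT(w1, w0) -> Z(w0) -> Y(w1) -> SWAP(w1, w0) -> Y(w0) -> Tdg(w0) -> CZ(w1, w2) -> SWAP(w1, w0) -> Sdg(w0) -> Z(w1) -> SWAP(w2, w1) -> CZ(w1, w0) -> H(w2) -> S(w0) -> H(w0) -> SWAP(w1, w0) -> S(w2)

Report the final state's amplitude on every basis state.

The resulting statevector has amplitude 0 on |000>, 0 on |001>, 0 on |010>, 0 on |011>, I/2 on |100>, -1/2 on |101>, I/2 on |110>, -1/2 on |111>.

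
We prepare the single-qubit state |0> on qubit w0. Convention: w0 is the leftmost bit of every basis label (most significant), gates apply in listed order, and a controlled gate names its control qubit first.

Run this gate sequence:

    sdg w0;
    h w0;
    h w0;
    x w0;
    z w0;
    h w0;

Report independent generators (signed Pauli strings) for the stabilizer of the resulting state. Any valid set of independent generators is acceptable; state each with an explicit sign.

The final state is stabilized by the group generated by -X; other independent generating sets are equally valid.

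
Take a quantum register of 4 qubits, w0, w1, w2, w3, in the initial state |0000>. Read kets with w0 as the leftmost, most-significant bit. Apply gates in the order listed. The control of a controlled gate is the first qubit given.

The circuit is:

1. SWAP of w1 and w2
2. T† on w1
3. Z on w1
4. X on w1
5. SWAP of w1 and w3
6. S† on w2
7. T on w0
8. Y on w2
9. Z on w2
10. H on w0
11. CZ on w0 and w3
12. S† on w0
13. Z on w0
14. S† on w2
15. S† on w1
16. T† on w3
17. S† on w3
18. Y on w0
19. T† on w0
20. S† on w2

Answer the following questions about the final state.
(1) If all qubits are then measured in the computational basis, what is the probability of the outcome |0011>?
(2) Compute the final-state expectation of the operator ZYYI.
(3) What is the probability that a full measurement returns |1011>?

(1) The probability of measuring |0011> is 1/2.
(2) In the final state, ZYYI has expectation 0.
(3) Outcome |1011> occurs with probability 1/2.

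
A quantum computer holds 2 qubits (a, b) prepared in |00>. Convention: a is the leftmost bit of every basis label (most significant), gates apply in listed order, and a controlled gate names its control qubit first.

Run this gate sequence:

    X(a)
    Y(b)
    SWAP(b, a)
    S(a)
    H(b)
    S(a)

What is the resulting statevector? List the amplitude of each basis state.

After the circuit, the state carries amplitude 0 on |00>, 0 on |01>, -sqrt(2)*I/2 on |10>, sqrt(2)*I/2 on |11>.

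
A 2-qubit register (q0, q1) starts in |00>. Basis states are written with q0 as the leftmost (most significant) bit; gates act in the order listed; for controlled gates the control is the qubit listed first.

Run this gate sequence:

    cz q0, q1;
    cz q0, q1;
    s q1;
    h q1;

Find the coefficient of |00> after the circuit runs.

The final state's coefficient on |00> equals sqrt(2)/2. Key observation: gates 1-2 undo each other exactly, leaving only the rest of the circuit to track.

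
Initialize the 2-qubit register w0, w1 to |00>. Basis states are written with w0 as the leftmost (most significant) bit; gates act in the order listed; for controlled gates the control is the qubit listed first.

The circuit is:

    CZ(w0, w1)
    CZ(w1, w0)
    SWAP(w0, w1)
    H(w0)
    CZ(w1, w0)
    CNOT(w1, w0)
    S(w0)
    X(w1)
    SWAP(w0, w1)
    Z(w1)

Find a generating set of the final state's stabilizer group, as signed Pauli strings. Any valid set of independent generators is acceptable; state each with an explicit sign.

The final state is stabilized by the group generated by -IY, -ZI; other independent generating sets are equally valid.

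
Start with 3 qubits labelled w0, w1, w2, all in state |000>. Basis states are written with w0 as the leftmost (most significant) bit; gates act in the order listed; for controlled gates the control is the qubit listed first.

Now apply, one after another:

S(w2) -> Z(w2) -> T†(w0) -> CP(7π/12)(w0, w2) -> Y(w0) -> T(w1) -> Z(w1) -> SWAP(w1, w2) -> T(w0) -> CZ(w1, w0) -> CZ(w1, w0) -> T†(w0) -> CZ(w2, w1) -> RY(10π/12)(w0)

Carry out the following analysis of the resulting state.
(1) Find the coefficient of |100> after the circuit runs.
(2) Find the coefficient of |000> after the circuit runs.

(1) The final state's coefficient on |100> equals I*(-sqrt(2) + sqrt(6))/4. Key observation: the block from step 9 through step 12 cancels to the identity and can be dropped.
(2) |000> carries amplitude I*(-sqrt(6) - sqrt(2))/4 in the final state.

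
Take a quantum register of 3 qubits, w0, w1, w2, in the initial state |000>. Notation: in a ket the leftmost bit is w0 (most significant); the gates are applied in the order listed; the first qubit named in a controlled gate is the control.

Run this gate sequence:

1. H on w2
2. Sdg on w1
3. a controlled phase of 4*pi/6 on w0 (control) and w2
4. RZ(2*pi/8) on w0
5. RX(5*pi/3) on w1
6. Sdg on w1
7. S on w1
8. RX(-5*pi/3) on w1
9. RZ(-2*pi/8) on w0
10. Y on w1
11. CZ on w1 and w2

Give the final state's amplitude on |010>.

|010> carries amplitude sqrt(2)*I/2 in the final state.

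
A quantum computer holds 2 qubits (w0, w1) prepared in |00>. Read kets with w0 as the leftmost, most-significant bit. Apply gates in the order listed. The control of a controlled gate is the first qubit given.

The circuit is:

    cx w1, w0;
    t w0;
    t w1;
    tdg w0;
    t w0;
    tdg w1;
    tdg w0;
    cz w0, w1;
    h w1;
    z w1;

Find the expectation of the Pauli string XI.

In the final state, XI has expectation 0. Key observation: steps 2-7 multiply out to the identity, so the circuit reduces to the remaining gates.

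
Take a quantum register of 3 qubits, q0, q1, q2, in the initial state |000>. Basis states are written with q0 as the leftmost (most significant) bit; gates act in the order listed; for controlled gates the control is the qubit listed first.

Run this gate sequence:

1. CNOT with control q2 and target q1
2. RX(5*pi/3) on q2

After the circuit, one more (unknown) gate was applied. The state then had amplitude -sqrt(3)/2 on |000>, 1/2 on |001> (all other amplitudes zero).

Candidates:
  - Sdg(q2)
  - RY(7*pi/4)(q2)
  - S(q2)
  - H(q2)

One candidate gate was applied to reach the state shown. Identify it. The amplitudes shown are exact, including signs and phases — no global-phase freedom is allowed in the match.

The unique candidate consistent with the amplitudes is S(q2).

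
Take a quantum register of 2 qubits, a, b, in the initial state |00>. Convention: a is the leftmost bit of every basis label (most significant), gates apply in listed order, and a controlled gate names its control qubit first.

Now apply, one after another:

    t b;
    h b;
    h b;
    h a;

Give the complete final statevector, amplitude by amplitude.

The final amplitudes are sqrt(2)/2 on |00>, 0 on |01>, sqrt(2)/2 on |10>, 0 on |11>. Key observation: the block from step 2 through step 3 cancels to the identity and can be dropped.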